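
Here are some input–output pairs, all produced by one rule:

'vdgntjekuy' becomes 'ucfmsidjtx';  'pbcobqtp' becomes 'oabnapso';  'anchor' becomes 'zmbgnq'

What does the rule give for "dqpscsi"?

The pattern: shift every letter 1 place backward in the alphabet (wrapping around).
Doing the same to "dqpscsi": "cporbrh".

cporbrh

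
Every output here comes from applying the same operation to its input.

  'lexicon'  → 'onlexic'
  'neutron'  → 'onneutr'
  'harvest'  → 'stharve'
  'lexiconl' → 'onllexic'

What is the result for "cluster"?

Looking at the pairs, the operation is to move the first 3 characters to the end (rotate left by 3), then move the first 2 characters to the end (rotate left by 2).
On "cluster": the first step gives "sterclu", and the second then gives "erclust".

erclust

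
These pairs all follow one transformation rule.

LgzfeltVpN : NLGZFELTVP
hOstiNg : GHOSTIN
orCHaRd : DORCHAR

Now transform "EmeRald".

DEMERAL

Each output is the input with this applied: move the last character to the front, then convert every letter to uppercase.
On "EmeRald": the first step gives "dEmeRal", and the second then gives "DEMERAL".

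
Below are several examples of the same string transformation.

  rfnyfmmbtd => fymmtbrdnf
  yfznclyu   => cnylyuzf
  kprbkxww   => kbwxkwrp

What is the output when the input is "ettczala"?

zclaeatt

The rule is to move the first 3 characters to the end (rotate left by 3), then swap each adjacent pair of characters (1↔2, 3↔4, ...).
For "ettczala", step one produces "czalaett"; step two turns that into "zclaeatt".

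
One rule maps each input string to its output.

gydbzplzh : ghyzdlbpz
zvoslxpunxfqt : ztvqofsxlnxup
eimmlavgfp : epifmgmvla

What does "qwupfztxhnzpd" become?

What's happening: take characters alternately from the front and the back (1st, last, 2nd, 2nd-last, ...).
On "qwupfztxhnzpd" that produces "qdwpuzpnfhzxt".

qdwpuzpnfhzxt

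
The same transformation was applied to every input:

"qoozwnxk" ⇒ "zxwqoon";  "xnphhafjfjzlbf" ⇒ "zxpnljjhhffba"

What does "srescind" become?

ssrniec

What's happening: delete the last character, then sort the characters into reverse alphabetical order.
For "srescind", step one produces "srescin"; step two turns that into "ssrniec".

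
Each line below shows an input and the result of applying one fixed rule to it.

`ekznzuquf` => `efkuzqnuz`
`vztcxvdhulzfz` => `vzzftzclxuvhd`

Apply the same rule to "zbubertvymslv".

zvblusbmeyrvt

The transformation: take characters alternately from the front and the back (1st, last, 2nd, 2nd-last, ...).
Doing the same to "zbubertvymslv": "zvblusbmeyrvt".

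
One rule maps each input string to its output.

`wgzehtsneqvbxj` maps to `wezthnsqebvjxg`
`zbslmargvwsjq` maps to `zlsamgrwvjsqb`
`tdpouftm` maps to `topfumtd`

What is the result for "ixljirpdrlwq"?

Rule — swap each adjacent pair of characters (1↔2, 3↔4, ...), then move the first character to the end.
For "ixljirpdrlwq", step one produces "xijlridplrqw"; step two turns that into "ijlridplrqwx".

ijlridplrqwx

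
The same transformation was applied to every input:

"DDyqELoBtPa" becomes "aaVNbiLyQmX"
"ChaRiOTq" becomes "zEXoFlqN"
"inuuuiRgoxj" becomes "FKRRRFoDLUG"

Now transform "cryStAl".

ZOVpQxI

The transformation: shift every letter 3 places backward in the alphabet (wrapping around), then flip the case of every letter.
"cryStAl" → "ZOVpQxI".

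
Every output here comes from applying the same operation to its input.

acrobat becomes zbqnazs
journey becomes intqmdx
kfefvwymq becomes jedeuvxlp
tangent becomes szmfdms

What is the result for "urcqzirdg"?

Looking at the pairs, the operation is to shift every letter 1 place backward in the alphabet (wrapping around).
For "urcqzirdg" the result is "tqbpyhqcf".

tqbpyhqcf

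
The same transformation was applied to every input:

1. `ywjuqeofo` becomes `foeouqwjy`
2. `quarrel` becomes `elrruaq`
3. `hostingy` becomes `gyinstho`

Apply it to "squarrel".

The rule is to reverse the string, then swap each adjacent pair of characters (1↔2, 3↔4, ...).
For "squarrel", step one produces "lerrauqs"; step two turns that into "elrruasq".

elrruasq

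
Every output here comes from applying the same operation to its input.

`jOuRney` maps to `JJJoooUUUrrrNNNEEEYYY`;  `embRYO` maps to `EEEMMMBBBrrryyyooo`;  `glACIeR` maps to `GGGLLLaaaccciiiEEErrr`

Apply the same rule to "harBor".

HHHAAARRRbbbOOORRR

The transformation: repeat every character 3 times, then flip the case of every letter.
On "harBor" that produces "HHHAAARRRbbbOOORRR".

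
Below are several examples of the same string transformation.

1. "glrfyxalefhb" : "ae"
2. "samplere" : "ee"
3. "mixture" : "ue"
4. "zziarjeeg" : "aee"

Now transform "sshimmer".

Looking at the pairs, the operation is to delete the first 3 characters, then keep only the vowels.
Working it through for "sshimmer": intermediate "immer", final "ie".

ie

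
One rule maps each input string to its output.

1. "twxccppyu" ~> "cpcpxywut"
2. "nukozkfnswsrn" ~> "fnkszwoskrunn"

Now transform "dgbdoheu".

What's happening: take characters alternately from the front and the back (1st, last, 2nd, 2nd-last, ...), then reverse the string.
For "dgbdoheu" the result is "odhbegud".

odhbegud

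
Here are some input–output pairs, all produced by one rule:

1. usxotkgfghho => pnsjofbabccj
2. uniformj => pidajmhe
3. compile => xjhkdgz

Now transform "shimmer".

The pattern: shift every letter 5 places backward in the alphabet (wrapping around).
"shimmer" → "ncdhhzm".

ncdhhzm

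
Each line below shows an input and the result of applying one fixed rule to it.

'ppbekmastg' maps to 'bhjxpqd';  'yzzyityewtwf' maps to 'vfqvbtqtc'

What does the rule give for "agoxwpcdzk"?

The transformation: delete the first 3 characters, then shift every letter 3 places backward in the alphabet (wrapping around).
Working it through for "agoxwpcdzk": intermediate "xwpcdzk", final "utmzawh".
(Check on "ppbekmastg": → "ekmastg" → "bhjxpqd" ✓)

utmzawh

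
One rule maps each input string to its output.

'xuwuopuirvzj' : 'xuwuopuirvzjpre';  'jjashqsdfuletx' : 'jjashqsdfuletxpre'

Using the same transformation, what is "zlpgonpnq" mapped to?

The transformation: append "pre".
For "zlpgonpnq" the result is "zlpgonpnqpre".

zlpgonpnqpre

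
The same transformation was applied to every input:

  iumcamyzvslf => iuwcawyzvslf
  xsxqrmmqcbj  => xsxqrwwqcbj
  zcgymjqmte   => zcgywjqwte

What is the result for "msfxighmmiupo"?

wsfxighwwiupo

Rule — replace every "m" with "w".
"msfxighmmiupo" → "wsfxighwwiupo".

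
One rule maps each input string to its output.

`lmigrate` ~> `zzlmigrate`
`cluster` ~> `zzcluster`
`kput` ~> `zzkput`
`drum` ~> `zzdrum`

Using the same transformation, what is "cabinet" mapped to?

The rule is to prepend "zz".
Doing the same to "cabinet": "zzcabinet".

zzcabinet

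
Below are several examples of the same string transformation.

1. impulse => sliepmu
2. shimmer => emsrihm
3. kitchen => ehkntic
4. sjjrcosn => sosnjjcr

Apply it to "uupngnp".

Rule — move the last 3 characters to the front (rotate right by 3), then swap each adjacent pair of characters (1↔2, 3↔4, ...).
On "uupngnp" that produces "nguppun".

nguppun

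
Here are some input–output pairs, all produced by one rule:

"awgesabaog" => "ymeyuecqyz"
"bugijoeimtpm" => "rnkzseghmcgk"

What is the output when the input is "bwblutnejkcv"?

iatzuzjsrlch

In each case the input is transformed by: shift every letter 2 places backward in the alphabet (wrapping around), then move the last 3 characters to the front (rotate right by 3).
Applying both steps to "bwblutnejkcv": "zuzjsrlchiat", then "iatzuzjsrlch".
(Check on "awgesabaog": → "yuecqyzyme" → "ymeyuecqyz" ✓)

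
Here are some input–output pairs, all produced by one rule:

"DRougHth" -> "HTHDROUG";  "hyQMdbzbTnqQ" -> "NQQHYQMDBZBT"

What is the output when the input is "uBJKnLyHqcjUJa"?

UJAUBJKNLYHQCJ

In each case the input is transformed by: move the last 3 characters to the front (rotate right by 3), then convert every letter to uppercase.
Applying both steps to "uBJKnLyHqcjUJa": "UJauBJKnLyHqcj", then "UJAUBJKNLYHQCJ".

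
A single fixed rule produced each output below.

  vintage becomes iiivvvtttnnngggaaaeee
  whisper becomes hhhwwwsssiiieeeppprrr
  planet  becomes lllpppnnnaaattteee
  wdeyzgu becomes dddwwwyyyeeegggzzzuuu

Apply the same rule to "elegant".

The pattern: swap each adjacent pair of characters (1↔2, 3↔4, ...), then repeat every character 3 times.
For "elegant", step one produces "legenat"; step two turns that into "llleeegggeeennnaaattt".

llleeegggeeennnaaattt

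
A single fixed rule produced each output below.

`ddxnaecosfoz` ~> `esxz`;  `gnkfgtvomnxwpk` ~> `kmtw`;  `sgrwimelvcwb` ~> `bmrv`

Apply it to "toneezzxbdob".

Looking at the pairs, the operation is to keep one character in every 3, starting at position 3 (positions 3rd, 6th, 9th, ...), then sort the characters into alphabetical order.
Working it through for "toneezzxbdob": intermediate "nzbb", final "bbnz".
(Check on "sgrwimelvcwb": → "rmvb" → "bmrv" ✓)

bbnz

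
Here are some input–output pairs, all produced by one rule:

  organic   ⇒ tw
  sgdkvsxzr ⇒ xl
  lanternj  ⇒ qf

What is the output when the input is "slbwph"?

xq

Looking at the pairs, the operation is to shift every letter 5 places forward in the alphabet (wrapping around), then keep only the first 2 characters.
For "slbwph", step one produces "xqgbum"; step two turns that into "xq".
(Check on "sgdkvsxzr": → "xlipaxcew" → "xl" ✓)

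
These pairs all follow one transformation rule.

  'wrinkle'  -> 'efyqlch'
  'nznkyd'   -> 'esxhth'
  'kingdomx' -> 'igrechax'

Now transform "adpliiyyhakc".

uewuxjfccssb

Rule — shift every letter 6 places backward in the alphabet (wrapping around), then move the last 3 characters to the front (rotate right by 3).
For "adpliiyyhakc", step one produces "uxjfccssbuew"; step two turns that into "uewuxjfccssb".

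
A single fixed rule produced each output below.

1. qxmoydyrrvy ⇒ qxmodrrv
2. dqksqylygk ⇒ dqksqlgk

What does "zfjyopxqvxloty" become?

In each case the input is transformed by: remove every "y".
"zfjyopxqvxloty" → "zfjopxqvxlot".

zfjopxqvxlot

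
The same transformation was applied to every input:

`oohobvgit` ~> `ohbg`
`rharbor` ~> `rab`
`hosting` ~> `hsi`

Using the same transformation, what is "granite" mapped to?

gai

Each output is the input with this applied: move the last character to the front, then keep every other character starting from the second (positions 2nd, 4th, 6th, ...).
For "granite", step one produces "egranit"; step two turns that into "gai".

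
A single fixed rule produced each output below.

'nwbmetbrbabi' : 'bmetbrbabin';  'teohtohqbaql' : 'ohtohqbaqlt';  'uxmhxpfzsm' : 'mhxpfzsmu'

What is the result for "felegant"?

legantf

The rule is to move the first 2 characters to the end (rotate left by 2), then delete the last character.
Starting from "felegant": after the first operation, "legantfe"; after the second, "legantf".
(Check on "nwbmetbrbabi": → "bmetbrbabinw" → "bmetbrbabin" ✓)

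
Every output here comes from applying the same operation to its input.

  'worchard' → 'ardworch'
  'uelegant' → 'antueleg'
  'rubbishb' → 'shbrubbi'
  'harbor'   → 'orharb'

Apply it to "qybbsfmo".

fmoqybbs

What's happening: move the first character to the end, then swap the front and back halves of the string.
Starting from "qybbsfmo": after the first operation, "ybbsfmoq"; after the second, "fmoqybbs".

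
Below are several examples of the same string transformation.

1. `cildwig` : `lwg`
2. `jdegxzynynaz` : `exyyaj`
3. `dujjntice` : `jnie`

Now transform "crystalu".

ytlc

In each case the input is transformed by: move the first character to the end, then keep every other character starting from the second (positions 2nd, 4th, 6th, ...).
Applying that to "crystalu" gives "ytlc".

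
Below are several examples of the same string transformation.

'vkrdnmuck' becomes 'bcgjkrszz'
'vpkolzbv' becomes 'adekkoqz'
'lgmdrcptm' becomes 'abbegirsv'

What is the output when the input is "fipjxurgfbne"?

In each case the input is transformed by: shift every letter 11 places backward in the alphabet (wrapping around), then sort the characters into alphabetical order.
Starting from "fipjxurgfbne": after the first operation, "uxeymjgvuqct"; after the second, "cegjmqtuuvxy".

cegjmqtuuvxy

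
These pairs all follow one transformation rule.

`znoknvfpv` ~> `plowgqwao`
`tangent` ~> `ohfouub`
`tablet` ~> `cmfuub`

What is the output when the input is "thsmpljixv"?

The rule is to shift every letter 1 place forward in the alphabet (wrapping around), then move the first 2 characters to the end (rotate left by 2).
Working it through for "thsmpljixv": intermediate "uitnqmkjyw", final "tnqmkjywui".
(Check on "znoknvfpv": → "aoplowgqw" → "plowgqwao" ✓)

tnqmkjywui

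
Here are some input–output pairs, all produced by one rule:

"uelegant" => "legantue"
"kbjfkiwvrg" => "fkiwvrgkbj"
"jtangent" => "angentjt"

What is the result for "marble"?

In each case the input is transformed by: move the last 2 characters to the front (rotate right by 2), then swap the front and back halves of the string.
"marble" → "lemarb" → "arblem".

arblem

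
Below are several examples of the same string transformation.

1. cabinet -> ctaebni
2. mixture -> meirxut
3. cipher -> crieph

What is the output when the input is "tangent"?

ttanneg

What's happening: take characters alternately from the front and the back (1st, last, 2nd, 2nd-last, ...).
"tangent" → "ttanneg".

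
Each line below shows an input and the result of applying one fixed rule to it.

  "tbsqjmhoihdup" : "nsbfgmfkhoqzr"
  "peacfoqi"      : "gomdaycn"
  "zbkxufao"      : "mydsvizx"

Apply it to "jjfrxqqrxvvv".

What's happening: shift every letter 2 places backward in the alphabet (wrapping around), then reverse the string.
Starting from "jjfrxqqrxvvv": after the first operation, "hhdpvoopvttt"; after the second, "tttvpoovpdhh".

tttvpoovpdhh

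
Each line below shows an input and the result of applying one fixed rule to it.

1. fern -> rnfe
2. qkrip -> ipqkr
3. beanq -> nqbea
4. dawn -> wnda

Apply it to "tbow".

owtb

The rule is to move the last 2 characters to the front (rotate right by 2).
On "tbow" that produces "owtb".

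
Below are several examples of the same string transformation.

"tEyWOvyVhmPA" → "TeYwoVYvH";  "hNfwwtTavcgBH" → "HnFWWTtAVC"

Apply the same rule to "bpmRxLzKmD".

BPMrXlZ

The pattern: delete the last 3 characters, then flip the case of every letter.
On "bpmRxLzKmD" that produces "BPMrXlZ".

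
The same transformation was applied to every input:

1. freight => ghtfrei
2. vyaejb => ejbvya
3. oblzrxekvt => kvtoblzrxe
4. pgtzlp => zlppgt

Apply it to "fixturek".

The pattern: move the last 3 characters to the front (rotate right by 3).
Applying that to "fixturek" gives "rekfixtu".

rekfixtu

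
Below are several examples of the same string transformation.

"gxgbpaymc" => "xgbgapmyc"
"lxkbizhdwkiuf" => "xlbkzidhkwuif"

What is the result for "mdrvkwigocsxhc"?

Each output is the input with this applied: swap each adjacent pair of characters (1↔2, 3↔4, ...).
"mdrvkwigocsxhc" → "dmvrwkgicoxsch".

dmvrwkgicoxsch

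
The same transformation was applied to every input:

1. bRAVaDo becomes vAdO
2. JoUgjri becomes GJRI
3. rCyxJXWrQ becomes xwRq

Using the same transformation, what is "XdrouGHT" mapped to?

Ught

In each case the input is transformed by: flip the case of every letter, then keep only the last 4 characters.
Applying both steps to "XdrouGHT": "xDROUght", then "Ught".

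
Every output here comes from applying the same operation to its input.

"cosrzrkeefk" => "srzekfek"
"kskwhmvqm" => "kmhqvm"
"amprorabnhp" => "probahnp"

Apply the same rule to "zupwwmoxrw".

The pattern: swap each adjacent pair of characters (1↔2, 3↔4, ...), then delete the first 3 characters.
Applying that to "zupwwmoxrw" gives "pmwxowr".
(Check on "kskwhmvqm": → "skwkmhqvm" → "kmhqvm" ✓)

pmwxowr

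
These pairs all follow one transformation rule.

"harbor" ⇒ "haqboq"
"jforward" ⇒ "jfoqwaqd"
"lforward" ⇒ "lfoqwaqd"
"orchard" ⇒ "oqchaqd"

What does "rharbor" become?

Looking at the pairs, the operation is to replace every "r" with "q".
Applying that to "rharbor" gives "qhaqboq".

qhaqboq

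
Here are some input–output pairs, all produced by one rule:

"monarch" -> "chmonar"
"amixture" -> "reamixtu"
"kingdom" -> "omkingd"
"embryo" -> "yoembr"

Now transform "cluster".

erclust

The rule is to move the last 2 characters to the front (rotate right by 2).
So "cluster" becomes "erclust".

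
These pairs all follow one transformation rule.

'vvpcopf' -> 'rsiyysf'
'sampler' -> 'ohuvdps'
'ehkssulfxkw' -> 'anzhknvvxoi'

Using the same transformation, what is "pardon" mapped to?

grqsdu

The rule is to shift every letter 3 places forward in the alphabet (wrapping around), then move the last 3 characters to the front (rotate right by 3).
Doing the same to "pardon": "grqsdu".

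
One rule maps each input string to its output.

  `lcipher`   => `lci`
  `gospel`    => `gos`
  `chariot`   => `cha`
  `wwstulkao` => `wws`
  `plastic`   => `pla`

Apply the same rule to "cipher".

cip

What's happening: keep only the first 3 characters.
For "cipher" the result is "cip".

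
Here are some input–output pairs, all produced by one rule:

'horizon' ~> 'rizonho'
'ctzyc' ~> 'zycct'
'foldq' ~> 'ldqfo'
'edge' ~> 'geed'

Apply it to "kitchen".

Rule — move the first 2 characters to the end (rotate left by 2).
For "kitchen" the result is "tchenki".

tchenki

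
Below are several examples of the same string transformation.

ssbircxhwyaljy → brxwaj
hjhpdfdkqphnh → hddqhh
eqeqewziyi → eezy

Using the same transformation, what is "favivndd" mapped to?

The transformation: delete the first character, then keep every other character starting from the second (positions 2nd, 4th, 6th, ...).
On "favivndd": the first step gives "avivndd", and the second then gives "vvd".

vvd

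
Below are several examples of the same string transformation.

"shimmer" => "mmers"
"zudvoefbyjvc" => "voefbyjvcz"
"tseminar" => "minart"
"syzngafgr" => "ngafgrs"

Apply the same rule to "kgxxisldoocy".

xisldoocyk

The rule is to move the first 3 characters to the end (rotate left by 3), then delete the last 2 characters.
Starting from "kgxxisldoocy": after the first operation, "xisldoocykgx"; after the second, "xisldoocyk".
(Check on "shimmer": → "mmershi" → "mmers" ✓)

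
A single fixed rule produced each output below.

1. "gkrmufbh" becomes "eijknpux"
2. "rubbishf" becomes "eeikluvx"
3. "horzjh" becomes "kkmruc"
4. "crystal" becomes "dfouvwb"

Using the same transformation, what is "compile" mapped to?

What's happening: sort the characters into alphabetical order, then shift every letter 3 places forward in the alphabet (wrapping around).
On "compile": the first step gives "ceilmop", and the second then gives "fhloprs".

fhloprs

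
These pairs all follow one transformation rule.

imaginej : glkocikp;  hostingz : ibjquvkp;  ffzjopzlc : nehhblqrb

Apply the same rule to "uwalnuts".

The rule is to move the last 2 characters to the front (rotate right by 2), then shift every letter 2 places forward in the alphabet (wrapping around).
Starting from "uwalnuts": after the first operation, "tsuwalnu"; after the second, "vuwycnpw".

vuwycnpw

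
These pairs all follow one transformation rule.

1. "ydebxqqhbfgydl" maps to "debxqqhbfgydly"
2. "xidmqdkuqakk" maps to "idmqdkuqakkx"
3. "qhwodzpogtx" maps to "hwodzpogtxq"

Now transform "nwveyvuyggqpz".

wveyvuyggqpzn

Looking at the pairs, the operation is to move the first character to the end.
For "nwveyvuyggqpz" the result is "wveyvuyggqpzn".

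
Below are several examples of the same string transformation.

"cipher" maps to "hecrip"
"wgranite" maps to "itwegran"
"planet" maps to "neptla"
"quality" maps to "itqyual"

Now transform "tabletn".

In each case the input is transformed by: swap the first and last characters, then move the last 3 characters to the front (rotate right by 3).
On "tabletn": the first step gives "nablett", and the second then gives "ettnabl".

ettnabl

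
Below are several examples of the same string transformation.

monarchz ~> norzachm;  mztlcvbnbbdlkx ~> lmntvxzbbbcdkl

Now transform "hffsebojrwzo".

oorswzbeffhj

In each case the input is transformed by: sort the characters into alphabetical order, then swap the front and back halves of the string.
For "hffsebojrwzo", step one produces "beffhjoorswz"; step two turns that into "oorswzbeffhj".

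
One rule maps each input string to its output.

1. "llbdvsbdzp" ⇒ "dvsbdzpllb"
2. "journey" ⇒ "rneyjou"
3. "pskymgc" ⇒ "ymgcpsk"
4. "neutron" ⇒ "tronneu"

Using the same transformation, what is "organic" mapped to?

anicorg

In each case the input is transformed by: move the first 3 characters to the end (rotate left by 3).
So "organic" becomes "anicorg".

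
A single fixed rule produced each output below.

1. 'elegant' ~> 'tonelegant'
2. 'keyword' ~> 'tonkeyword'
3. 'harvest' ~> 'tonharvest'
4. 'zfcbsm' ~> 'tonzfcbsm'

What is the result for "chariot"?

tonchariot

Each output is the input with this applied: prepend "ton".
For "chariot" the result is "tonchariot".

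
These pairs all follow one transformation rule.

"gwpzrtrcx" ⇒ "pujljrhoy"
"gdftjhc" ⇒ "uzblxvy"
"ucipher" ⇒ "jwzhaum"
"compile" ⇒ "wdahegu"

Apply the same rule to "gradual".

The transformation: reverse the string, then shift every letter 8 places backward in the alphabet (wrapping around).
On "gradual": the first step gives "laudarg", and the second then gives "dsmvsjy".
(Check on "ucipher": → "rehpicu" → "jwzhaum" ✓)

dsmvsjy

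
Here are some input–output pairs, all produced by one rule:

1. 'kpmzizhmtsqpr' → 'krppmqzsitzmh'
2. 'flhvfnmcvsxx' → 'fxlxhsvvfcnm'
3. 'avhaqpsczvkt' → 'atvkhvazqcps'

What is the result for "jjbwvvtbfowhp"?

jpjhbwwovfvbt

The pattern: take characters alternately from the front and the back (1st, last, 2nd, 2nd-last, ...).
For "jjbwvvtbfowhp" the result is "jpjhbwwovfvbt".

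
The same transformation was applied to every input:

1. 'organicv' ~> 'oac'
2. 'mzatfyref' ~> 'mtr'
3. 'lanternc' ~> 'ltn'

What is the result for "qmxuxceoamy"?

quem

In each case the input is transformed by: keep one character in every 3, starting at position 1 (positions 1st, 4th, 7th, ...).
Applying that to "qmxuxceoamy" gives "quem".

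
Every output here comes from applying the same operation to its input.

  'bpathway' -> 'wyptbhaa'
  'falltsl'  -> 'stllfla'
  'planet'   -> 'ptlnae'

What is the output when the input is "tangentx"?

txntgnae

The pattern: sort the characters into reverse alphabetical order, then swap each adjacent pair of characters (1↔2, 3↔4, ...).
"tangentx" → "xttnngea" → "txntgnae".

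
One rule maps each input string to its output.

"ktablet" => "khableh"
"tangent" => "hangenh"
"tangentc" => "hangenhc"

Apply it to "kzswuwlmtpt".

Rule — replace every "t" with "h".
Doing the same to "kzswuwlmtpt": "kzswuwlmhph".

kzswuwlmhph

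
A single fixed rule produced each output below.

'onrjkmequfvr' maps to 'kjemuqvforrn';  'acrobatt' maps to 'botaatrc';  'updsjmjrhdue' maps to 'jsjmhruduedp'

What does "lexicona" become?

The pattern: move the first 3 characters to the end (rotate left by 3), then swap each adjacent pair of characters (1↔2, 3↔4, ...).
For "lexicona", step one produces "iconalex"; step two turns that into "cinolaxe".

cinolaxe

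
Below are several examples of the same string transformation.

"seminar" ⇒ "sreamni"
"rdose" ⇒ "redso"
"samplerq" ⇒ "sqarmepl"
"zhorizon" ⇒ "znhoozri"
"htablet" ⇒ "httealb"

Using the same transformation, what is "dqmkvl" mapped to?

Each output is the input with this applied: take characters alternately from the front and the back (1st, last, 2nd, 2nd-last, ...).
On "dqmkvl" that produces "dlqvmk".

dlqvmk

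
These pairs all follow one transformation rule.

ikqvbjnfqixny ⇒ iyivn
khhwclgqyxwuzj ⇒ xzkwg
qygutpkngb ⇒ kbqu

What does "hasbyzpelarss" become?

ashbp

Rule — keep one character in every 3, starting at position 1 (positions 1st, 4th, 7th, ...), then move the last 2 characters to the front (rotate right by 2).
On "hasbyzpelarss": the first step gives "hbpas", and the second then gives "ashbp".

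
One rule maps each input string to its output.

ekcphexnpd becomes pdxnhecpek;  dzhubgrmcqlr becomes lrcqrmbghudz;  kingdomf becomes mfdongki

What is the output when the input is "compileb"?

Rule — swap each adjacent pair of characters (1↔2, 3↔4, ...), then reverse the string.
On "compileb": the first step gives "ocpmlibe", and the second then gives "ebilmpco".

ebilmpco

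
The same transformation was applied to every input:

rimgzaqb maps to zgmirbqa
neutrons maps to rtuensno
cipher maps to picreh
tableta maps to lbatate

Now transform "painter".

In each case the input is transformed by: reverse the string, then move the first 3 characters to the end (rotate left by 3).
"painter" → "niapret".
(Check on "tableta": → "atelbat" → "lbatate" ✓)

niapret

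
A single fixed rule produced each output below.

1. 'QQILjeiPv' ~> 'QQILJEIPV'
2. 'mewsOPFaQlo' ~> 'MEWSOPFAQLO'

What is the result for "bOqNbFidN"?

BOQNBFIDN

The rule is to convert every letter to uppercase.
"bOqNbFidN" → "BOQNBFIDN".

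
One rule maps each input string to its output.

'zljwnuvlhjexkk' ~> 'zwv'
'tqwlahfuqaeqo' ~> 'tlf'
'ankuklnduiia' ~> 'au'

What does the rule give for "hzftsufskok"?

ht

Rule — keep one character in every 3, starting at position 1 (positions 1st, 4th, 7th, ...), then delete the last 2 characters.
On "hzftsufskok": the first step gives "htfo", and the second then gives "ht".
(Check on "zljwnuvlhjexkk": → "zwvjk" → "zwv" ✓)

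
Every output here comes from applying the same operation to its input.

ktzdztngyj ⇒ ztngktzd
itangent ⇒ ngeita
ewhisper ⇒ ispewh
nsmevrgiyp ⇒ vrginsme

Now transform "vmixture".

What's happening: delete the last 2 characters, then swap the front and back halves of the string.
On "vmixture": the first step gives "vmixtu", and the second then gives "xtuvmi".
(Check on "ktzdztngyj": → "ktzdztng" → "ztngktzd" ✓)

xtuvmi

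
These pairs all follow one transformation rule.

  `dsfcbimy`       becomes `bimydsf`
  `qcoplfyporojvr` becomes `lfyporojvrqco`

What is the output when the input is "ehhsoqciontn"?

oqciontnehh

In each case the input is transformed by: move the first 3 characters to the end (rotate left by 3), then delete the first character.
Applying both steps to "ehhsoqciontn": "soqciontnehh", then "oqciontnehh".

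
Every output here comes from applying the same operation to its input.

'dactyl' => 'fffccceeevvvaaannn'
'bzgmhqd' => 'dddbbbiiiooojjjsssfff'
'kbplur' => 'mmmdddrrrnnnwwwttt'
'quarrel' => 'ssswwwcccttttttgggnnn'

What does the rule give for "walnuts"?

Each output is the input with this applied: shift every letter 2 places forward in the alphabet (wrapping around), then repeat every character 3 times.
Starting from "walnuts": after the first operation, "ycnpwvu"; after the second, "yyycccnnnpppwwwvvvuuu".

yyycccnnnpppwwwvvvuuu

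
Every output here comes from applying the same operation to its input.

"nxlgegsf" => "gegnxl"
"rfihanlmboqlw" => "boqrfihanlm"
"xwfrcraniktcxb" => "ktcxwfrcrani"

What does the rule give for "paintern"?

Each output is the input with this applied: delete the last 2 characters, then move the last 3 characters to the front (rotate right by 3).
Doing the same to "paintern": "ntepai".

ntepai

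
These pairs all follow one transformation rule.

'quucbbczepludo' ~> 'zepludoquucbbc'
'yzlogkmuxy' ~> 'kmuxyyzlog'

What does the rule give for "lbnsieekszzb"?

Each output is the input with this applied: swap the front and back halves of the string.
So "lbnsieekszzb" becomes "ekszzblbnsie".

ekszzblbnsie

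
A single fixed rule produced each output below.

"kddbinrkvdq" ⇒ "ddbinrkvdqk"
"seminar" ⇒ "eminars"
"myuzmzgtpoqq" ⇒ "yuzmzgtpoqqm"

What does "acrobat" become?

crobata

What's happening: move the first character to the end.
Applying that to "acrobat" gives "crobata".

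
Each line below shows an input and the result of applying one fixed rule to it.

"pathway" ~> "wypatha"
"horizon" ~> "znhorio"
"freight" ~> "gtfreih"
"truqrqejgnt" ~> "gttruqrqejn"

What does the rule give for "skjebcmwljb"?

lbskjebcmwj

Rule — move the last 2 characters to the front (rotate right by 2), then swap the first and last characters.
Applying both steps to "skjebcmwljb": "jbskjebcmwl", then "lbskjebcmwj".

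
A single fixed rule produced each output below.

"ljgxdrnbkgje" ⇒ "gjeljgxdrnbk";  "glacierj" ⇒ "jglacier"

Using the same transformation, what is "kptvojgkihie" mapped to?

The transformation: move the first 3 characters to the end (rotate left by 3), then swap the front and back halves of the string.
For "kptvojgkihie", step one produces "vojgkihiekpt"; step two turns that into "hiekptvojgki".

hiekptvojgki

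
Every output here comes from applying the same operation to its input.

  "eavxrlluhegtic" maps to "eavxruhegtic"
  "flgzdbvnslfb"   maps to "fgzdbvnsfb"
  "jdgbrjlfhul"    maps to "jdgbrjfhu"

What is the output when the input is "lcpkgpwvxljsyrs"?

Looking at the pairs, the operation is to remove every "l".
Applying that to "lcpkgpwvxljsyrs" gives "cpkgpwvxjsyrs".

cpkgpwvxjsyrs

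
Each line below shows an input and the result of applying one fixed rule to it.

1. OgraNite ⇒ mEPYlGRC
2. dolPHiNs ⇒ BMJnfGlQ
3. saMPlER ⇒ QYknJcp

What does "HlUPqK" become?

fJsnOi

Looking at the pairs, the operation is to flip the case of every letter, then shift every letter 2 places backward in the alphabet (wrapping around).
Working it through for "HlUPqK": intermediate "hLupQk", final "fJsnOi".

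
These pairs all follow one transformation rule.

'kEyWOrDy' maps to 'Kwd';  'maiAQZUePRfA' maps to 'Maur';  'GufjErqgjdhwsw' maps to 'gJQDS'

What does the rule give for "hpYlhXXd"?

HLx

The rule is to keep one character in every 3, starting at position 1 (positions 1st, 4th, 7th, ...), then flip the case of every letter.
So "hpYlhXXd" becomes "HLx".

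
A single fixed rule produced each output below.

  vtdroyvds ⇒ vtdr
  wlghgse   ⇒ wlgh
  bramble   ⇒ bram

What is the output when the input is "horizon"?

hori

In each case the input is transformed by: keep only the first 4 characters.
So "horizon" becomes "hori".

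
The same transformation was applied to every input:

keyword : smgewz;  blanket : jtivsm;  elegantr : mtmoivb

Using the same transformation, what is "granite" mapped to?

ozivqb

Looking at the pairs, the operation is to shift every letter 8 places forward in the alphabet (wrapping around), then delete the last character.
Applying that to "granite" gives "ozivqb".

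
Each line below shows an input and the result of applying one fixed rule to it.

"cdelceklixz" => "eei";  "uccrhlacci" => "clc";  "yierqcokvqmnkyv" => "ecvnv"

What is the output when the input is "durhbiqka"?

ria

Each output is the input with this applied: keep one character in every 3, starting at position 3 (positions 3rd, 6th, 9th, ...).
So "durhbiqka" becomes "ria".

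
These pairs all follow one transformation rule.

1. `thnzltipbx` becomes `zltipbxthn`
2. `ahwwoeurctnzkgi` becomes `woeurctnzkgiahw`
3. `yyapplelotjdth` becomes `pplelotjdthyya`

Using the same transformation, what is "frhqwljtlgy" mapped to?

The pattern: move the first 3 characters to the end (rotate left by 3).
On "frhqwljtlgy" that produces "qwljtlgyfrh".

qwljtlgyfrh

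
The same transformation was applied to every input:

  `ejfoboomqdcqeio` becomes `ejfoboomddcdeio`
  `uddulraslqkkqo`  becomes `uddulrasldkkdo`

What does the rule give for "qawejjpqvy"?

The pattern: replace every "q" with "d".
Applying that to "qawejjpqvy" gives "dawejjpdvy".

dawejjpdvy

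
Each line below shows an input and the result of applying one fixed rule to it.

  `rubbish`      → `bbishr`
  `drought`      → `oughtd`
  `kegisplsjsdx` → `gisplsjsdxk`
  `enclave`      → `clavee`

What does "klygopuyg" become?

ygopuygk

Each output is the input with this applied: move the first 2 characters to the end (rotate left by 2), then delete the last character.
On "klygopuyg" that produces "ygopuygk".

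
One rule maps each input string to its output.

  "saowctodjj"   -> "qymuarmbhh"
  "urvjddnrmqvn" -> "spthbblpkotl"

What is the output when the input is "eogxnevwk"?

cmevlctui

The transformation: shift every letter 2 places backward in the alphabet (wrapping around).
Applying that to "eogxnevwk" gives "cmevlctui".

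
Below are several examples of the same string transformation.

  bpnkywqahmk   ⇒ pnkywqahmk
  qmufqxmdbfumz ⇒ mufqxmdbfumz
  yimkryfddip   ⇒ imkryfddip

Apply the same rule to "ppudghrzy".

pudghrzy

Rule — delete the first character.
Doing the same to "ppudghrzy": "pudghrzy".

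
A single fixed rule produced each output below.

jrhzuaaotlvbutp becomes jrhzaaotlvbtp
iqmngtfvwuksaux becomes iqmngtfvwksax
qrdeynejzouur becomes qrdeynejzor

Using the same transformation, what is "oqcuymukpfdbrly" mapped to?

What's happening: remove every "u".
On "oqcuymukpfdbrly" that produces "oqcymkpfdbrly".

oqcymkpfdbrly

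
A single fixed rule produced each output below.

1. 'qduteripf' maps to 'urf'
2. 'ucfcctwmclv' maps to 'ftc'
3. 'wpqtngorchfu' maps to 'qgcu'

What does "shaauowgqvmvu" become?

aoqv

The pattern: keep one character in every 3, starting at position 3 (positions 3rd, 6th, 9th, ...).
On "shaauowgqvmvu" that produces "aoqv".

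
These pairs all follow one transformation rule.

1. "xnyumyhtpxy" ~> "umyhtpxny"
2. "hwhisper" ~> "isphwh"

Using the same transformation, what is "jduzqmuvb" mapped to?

In each case the input is transformed by: delete the last 2 characters, then move the first 3 characters to the end (rotate left by 3).
Doing the same to "jduzqmuvb": "zqmujdu".

zqmujdu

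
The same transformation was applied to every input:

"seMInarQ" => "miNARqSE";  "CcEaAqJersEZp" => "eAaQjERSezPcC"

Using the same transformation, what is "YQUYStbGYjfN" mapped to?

Rule — move the first 2 characters to the end (rotate left by 2), then flip the case of every letter.
Doing the same to "YQUYStbGYjfN": "uysTBgyJFnyq".

uysTBgyJFnyq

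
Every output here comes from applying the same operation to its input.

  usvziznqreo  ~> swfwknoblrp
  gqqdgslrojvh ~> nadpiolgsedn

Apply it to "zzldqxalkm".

The rule is to shift every letter 3 places backward in the alphabet (wrapping around), then move the first 2 characters to the end (rotate left by 2).
Doing the same to "zzldqxalkm": "ianuxihjww".

ianuxihjww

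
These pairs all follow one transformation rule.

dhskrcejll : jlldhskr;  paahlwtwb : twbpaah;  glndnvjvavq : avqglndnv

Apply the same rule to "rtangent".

entrta

The pattern: move the last 3 characters to the front (rotate right by 3), then delete the last 2 characters.
On "rtangent": the first step gives "entrtang", and the second then gives "entrta".
(Check on "paahlwtwb": → "twbpaahlw" → "twbpaah" ✓)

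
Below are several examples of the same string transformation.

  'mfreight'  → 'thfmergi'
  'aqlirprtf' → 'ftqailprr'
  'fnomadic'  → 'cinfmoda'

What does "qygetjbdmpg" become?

Rule — move the last 2 characters to the front (rotate right by 2), then swap each adjacent pair of characters (1↔2, 3↔4, ...).
Applying both steps to "qygetjbdmpg": "pgqygetjbdm", then "gpyqegjtdbm".

gpyqegjtdbm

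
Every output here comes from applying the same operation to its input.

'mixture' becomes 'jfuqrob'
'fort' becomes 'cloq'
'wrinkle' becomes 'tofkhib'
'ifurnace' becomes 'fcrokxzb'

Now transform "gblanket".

Rule — shift every letter 3 places backward in the alphabet (wrapping around).
Applying that to "gblanket" gives "dyixkhbq".

dyixkhbq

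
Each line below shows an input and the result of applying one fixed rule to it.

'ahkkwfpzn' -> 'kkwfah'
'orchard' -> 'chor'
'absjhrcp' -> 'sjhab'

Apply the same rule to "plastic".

aspl

What's happening: delete the last 3 characters, then move the first 2 characters to the end (rotate left by 2).
Doing the same to "plastic": "aspl".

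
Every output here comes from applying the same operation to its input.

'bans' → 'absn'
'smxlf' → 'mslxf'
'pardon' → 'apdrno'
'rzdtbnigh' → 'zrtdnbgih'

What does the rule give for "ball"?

abll

In each case the input is transformed by: swap each adjacent pair of characters (1↔2, 3↔4, ...).
For "ball" the result is "abll".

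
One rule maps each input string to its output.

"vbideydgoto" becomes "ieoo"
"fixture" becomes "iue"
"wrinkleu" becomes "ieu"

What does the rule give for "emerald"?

Rule — keep only the vowels.
So "emerald" becomes "eea".

eea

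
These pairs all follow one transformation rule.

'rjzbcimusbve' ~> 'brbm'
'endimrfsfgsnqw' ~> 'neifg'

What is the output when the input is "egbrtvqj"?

ver

Looking at the pairs, the operation is to move the last 3 characters to the front (rotate right by 3), then keep one character in every 3, starting at position 1 (positions 1st, 4th, 7th, ...).
On "egbrtvqj" that produces "ver".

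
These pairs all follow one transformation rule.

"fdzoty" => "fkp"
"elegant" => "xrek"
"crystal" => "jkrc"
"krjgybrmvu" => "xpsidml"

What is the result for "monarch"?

rity

The transformation: shift every letter 9 places backward in the alphabet (wrapping around), then delete the first 3 characters.
On "monarch": the first step gives "dferity", and the second then gives "rity".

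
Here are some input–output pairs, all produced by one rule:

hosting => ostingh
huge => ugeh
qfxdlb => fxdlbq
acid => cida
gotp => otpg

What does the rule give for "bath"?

athb

Looking at the pairs, the operation is to move the first character to the end.
Doing the same to "bath": "athb".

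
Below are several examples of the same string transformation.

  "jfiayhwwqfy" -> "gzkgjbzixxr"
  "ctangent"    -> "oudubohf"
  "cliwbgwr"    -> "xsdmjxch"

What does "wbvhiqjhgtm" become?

The transformation: move the last 2 characters to the front (rotate right by 2), then shift every letter 1 place forward in the alphabet (wrapping around).
For "wbvhiqjhgtm", step one produces "tmwbvhiqjhg"; step two turns that into "unxcwijrkih".

unxcwijrkih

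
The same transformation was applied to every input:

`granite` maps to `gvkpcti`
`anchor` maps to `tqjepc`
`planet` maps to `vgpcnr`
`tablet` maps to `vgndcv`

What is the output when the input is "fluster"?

The transformation: reverse the string, then shift every letter 2 places forward in the alphabet (wrapping around).
On "fluster" that produces "tgvuwnh".

tgvuwnh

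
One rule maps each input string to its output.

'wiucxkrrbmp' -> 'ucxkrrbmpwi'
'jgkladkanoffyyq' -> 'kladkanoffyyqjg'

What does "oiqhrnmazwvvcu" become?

What's happening: move the first 2 characters to the end (rotate left by 2).
So "oiqhrnmazwvvcu" becomes "qhrnmazwvvcuoi".

qhrnmazwvvcuoi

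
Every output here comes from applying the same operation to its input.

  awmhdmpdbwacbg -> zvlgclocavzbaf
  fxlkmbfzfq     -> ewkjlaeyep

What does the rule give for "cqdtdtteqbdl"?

bpcscssdpack

The pattern: shift every letter 1 place backward in the alphabet (wrapping around).
"cqdtdtteqbdl" → "bpcscssdpack".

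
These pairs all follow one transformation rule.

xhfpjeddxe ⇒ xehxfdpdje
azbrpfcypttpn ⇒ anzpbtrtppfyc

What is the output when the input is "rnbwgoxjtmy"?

The pattern: take characters alternately from the front and the back (1st, last, 2nd, 2nd-last, ...).
Applying that to "rnbwgoxjtmy" gives "rynmbtwjgxo".

rynmbtwjgxo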